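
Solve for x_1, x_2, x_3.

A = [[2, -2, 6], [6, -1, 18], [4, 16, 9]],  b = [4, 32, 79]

Forward elimination on [A|b]:
R2 <- R2 - (3)*R1:  [  0   5   0  20 ]
R3 <- R3 - (2)*R1:  [  0  20  -3  71 ]
R3 <- R3 - (4)*R2:  [  0   0  -3  -9 ]
Row echelon form:
[ 2  -2   6  |   4 ]
[ 0   5   0  |  20 ]
[ 0   0  -3  |  -9 ]
Back-substitution:
x_3 = (-9) / -3 = 3
x_2 = (20) / 5 = 4
x_1 = (4 - (-2)*(4) - (6)*(3)) / 2 = -3

(-3, 4, 3)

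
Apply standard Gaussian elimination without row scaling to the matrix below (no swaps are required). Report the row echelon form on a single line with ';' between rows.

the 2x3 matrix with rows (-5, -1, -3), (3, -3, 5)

REF = [-5 -1 -3; 0 -18/5 16/5]

Forward elimination:
R2 <- R2 - (-3/5)*R1:  [     0  -18/5   16/5 ]
Row echelon form:
[ -5     -1    -3 ]
[  0  -18/5  16/5 ]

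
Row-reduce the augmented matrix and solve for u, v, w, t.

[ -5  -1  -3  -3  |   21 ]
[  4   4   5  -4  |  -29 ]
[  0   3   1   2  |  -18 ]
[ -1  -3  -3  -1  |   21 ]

Forward elimination on [A|b]:
R2 <- R2 - (-4/5)*R1:  [     0   16/5   13/5  -32/5  -61/5 ]
R4 <- R4 - (1/5)*R1:  [     0  -14/5  -12/5   -2/5   84/5 ]
R3 <- R3 - (15/16)*R2:  [       0        0   -23/16        8  -105/16 ]
R4 <- R4 - (-7/8)*R2:  [    0     0  -1/8    -6  49/8 ]
R4 <- R4 - (2/23)*R3:  [       0        0        0  -154/23   154/23 ]
Row echelon form:
[ -5    -1      -3       -3  |       21 ]
[  0  16/5    13/5    -32/5  |    -61/5 ]
[  0     0  -23/16        8  |  -105/16 ]
[  0     0       0  -154/23  |   154/23 ]
Back-substitution:
t = (154/23) / (-154/23) = -1
w = (-105/16 - (8)*(-1)) / (-23/16) = -1
v = (-61/5 - (13/5)*(-1) - (-32/5)*(-1)) / (16/5) = -5
u = (21 - (-1)*(-5) - (-3)*(-1) - (-3)*(-1)) / -5 = -2

(-2, -5, -1, -1)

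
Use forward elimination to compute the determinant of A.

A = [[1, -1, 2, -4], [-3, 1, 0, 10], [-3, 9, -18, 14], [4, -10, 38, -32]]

det(A) = 24

Forward elimination:
R2 <- R2 - (-3)*R1:  [  0  -2   6  -2 ]
R3 <- R3 - (-3)*R1:  [   0    6  -12    2 ]
R4 <- R4 - (4)*R1:  [   0   -6   30  -16 ]
R3 <- R3 - (-3)*R2:  [  0   0   6  -4 ]
R4 <- R4 - (3)*R2:  [   0    0   12  -10 ]
R4 <- R4 - (2)*R3:  [  0   0   0  -2 ]
Upper-triangular form:
[ 1  -1  2  -4 ]
[ 0  -2  6  -2 ]
[ 0   0  6  -4 ]
[ 0   0  0  -2 ]
det(A) = (-1)^0 * (1) * (-2) * (6) * (-2) = 24  (0 row swaps -> sign +1)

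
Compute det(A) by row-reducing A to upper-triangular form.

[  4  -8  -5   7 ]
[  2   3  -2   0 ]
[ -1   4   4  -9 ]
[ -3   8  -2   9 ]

Forward elimination:
R2 <- R2 - (1/2)*R1:  [    0     7   1/2  -7/2 ]
R3 <- R3 - (-1/4)*R1:  [     0      2   11/4  -29/4 ]
R4 <- R4 - (-3/4)*R1:  [     0      2  -23/4   57/4 ]
R3 <- R3 - (2/7)*R2:  [     0      0  73/28  -25/4 ]
R4 <- R4 - (2/7)*R2:  [       0        0  -165/28     61/4 ]
R4 <- R4 - (-165/73)*R3:  [     0      0      0  82/73 ]
Upper-triangular form:
[ 4  -8     -5      7 ]
[ 0   7    1/2   -7/2 ]
[ 0   0  73/28  -25/4 ]
[ 0   0      0  82/73 ]
det(A) = (-1)^0 * (4) * (7) * (73/28) * (82/73) = 82  (0 row swaps -> sign +1)

det(A) = 82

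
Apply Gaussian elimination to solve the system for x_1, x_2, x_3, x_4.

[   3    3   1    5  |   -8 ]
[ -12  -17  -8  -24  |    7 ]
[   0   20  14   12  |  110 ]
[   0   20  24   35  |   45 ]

Forward elimination on [A|b]:
R2 <- R2 - (-4)*R1:  [   0   -5   -4   -4  -25 ]
R3 <- R3 - (-4)*R2:  [  0   0  -2  -4  10 ]
R4 <- R4 - (-4)*R2:  [   0    0    8   19  -55 ]
R4 <- R4 - (-4)*R3:  [   0    0    0    3  -15 ]
Row echelon form:
[ 3   3   1   5  |   -8 ]
[ 0  -5  -4  -4  |  -25 ]
[ 0   0  -2  -4  |   10 ]
[ 0   0   0   3  |  -15 ]
Back-substitution:
x_4 = (-15) / 3 = -5
x_3 = (10 - (-4)*(-5)) / -2 = 5
x_2 = (-25 - (-4)*(5) - (-4)*(-5)) / -5 = 5
x_1 = (-8 - (3)*(5) - (1)*(5) - (5)*(-5)) / 3 = -1

(-1, 5, 5, -5)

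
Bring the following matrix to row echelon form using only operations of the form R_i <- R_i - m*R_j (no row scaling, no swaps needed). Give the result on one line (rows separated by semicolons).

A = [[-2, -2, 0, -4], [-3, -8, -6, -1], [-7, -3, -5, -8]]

Forward elimination:
R2 <- R2 - (3/2)*R1:  [  0  -5  -6   5 ]
R3 <- R3 - (7/2)*R1:  [  0   4  -5   6 ]
R3 <- R3 - (-4/5)*R2:  [     0      0  -49/5     10 ]
Row echelon form:
[ -2  -2      0  -4 ]
[  0  -5     -6   5 ]
[  0   0  -49/5  10 ]

REF = [-2 -2 0 -4; 0 -5 -6 5; 0 0 -49/5 10]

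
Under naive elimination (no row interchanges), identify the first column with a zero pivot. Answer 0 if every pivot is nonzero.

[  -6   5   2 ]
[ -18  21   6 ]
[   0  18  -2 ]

first zero-pivot column = 0

Naive forward elimination:
R2 <- R2 - (3)*R1:  [ 0  6  0 ]
R3 <- R3 - (3)*R2:  [  0   0  -2 ]
All pivots nonzero; naive elimination completes without hitting a zero pivot.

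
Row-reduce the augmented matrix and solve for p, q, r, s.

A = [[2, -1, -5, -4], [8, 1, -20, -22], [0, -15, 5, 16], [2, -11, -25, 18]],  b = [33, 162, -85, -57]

Forward elimination on [A|b]:
R2 <- R2 - (4)*R1:  [  0   5   0  -6  30 ]
R4 <- R4 - (1)*R1:  [   0  -10  -20   22  -90 ]
R3 <- R3 - (-3)*R2:  [  0   0   5  -2   5 ]
R4 <- R4 - (-2)*R2:  [   0    0  -20   10  -30 ]
R4 <- R4 - (-4)*R3:  [   0    0    0    2  -10 ]
Row echelon form:
[ 2  -1  -5  -4  |   33 ]
[ 0   5   0  -6  |   30 ]
[ 0   0   5  -2  |    5 ]
[ 0   0   0   2  |  -10 ]
Back-substitution:
s = (-10) / 2 = -5
r = (5 - (-2)*(-5)) / 5 = -1
q = (30 - (-6)*(-5)) / 5 = 0
p = (33 - (-1)*(0) - (-5)*(-1) - (-4)*(-5)) / 2 = 4

(4, 0, -1, -5)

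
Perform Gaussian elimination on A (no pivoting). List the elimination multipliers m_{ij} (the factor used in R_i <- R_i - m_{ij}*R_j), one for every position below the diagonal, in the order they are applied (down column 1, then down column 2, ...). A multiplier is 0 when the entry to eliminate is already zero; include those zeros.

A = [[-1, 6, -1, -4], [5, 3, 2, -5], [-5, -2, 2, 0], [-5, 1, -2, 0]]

multipliers: -5, 5, 5, -32/33, -29/33, 4/45

Forward elimination:
R2 <- R2 - (-5)*R1:  [   0   33   -3  -25 ]
R3 <- R3 - (5)*R1:  [   0  -32    7   20 ]
R4 <- R4 - (5)*R1:  [   0  -29    3   20 ]
R3 <- R3 - (-32/33)*R2:  [       0        0    45/11  -140/33 ]
R4 <- R4 - (-29/33)*R2:  [      0       0    4/11  -65/33 ]
R4 <- R4 - (4/45)*R3:  [      0       0       0  -43/27 ]
Multipliers (in order of application): m_{21} = -5, m_{31} = 5, m_{41} = 5, m_{32} = -32/33, m_{42} = -29/33, m_{43} = 4/45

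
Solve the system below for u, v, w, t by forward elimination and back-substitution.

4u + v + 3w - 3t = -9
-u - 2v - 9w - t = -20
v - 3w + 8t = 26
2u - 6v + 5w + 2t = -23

Forward elimination on [A|b]:
R2 <- R2 - (-1/4)*R1:  [     0   -7/4  -33/4   -7/4  -89/4 ]
R4 <- R4 - (1/2)*R1:  [     0  -13/2    7/2    7/2  -37/2 ]
R3 <- R3 - (-4/7)*R2:  [     0      0  -54/7      7   93/7 ]
R4 <- R4 - (26/7)*R2:  [     0      0  239/7     10  449/7 ]
R4 <- R4 - (-239/54)*R3:  [       0        0        0  2213/54  2213/18 ]
Row echelon form:
[ 4     1      3       -3  |       -9 ]
[ 0  -7/4  -33/4     -7/4  |    -89/4 ]
[ 0     0  -54/7        7  |     93/7 ]
[ 0     0      0  2213/54  |  2213/18 ]
Back-substitution:
t = (2213/18) / (2213/54) = 3
w = (93/7 - (7)*(3)) / (-54/7) = 1
v = (-89/4 - (-33/4)*(1) - (-7/4)*(3)) / (-7/4) = 5
u = (-9 - (1)*(5) - (3)*(1) - (-3)*(3)) / 4 = -2

(-2, 5, 1, 3)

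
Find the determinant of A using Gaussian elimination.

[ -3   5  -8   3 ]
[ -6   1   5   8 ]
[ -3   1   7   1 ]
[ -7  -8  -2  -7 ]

det(A) = -5090

Forward elimination:
R2 <- R2 - (2)*R1:  [  0  -9  21   2 ]
R3 <- R3 - (1)*R1:  [  0  -4  15  -2 ]
R4 <- R4 - (7/3)*R1:  [     0  -59/3   50/3    -14 ]
R3 <- R3 - (4/9)*R2:  [     0      0   17/3  -26/9 ]
R4 <- R4 - (59/27)*R2:  [       0        0   -263/9  -496/27 ]
R4 <- R4 - (-263/51)*R3:  [         0          0          0  -5090/153 ]
Upper-triangular form:
[ -3   5    -8          3 ]
[  0  -9    21          2 ]
[  0   0  17/3      -26/9 ]
[  0   0     0  -5090/153 ]
det(A) = (-1)^0 * (-3) * (-9) * (17/3) * (-5090/153) = -5090  (0 row swaps -> sign +1)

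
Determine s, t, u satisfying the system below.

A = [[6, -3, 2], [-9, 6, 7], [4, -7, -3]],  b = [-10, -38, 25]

(-1, -2, -5)

Forward elimination on [A|b]:
R2 <- R2 - (-3/2)*R1:  [   0  3/2   10  -53 ]
R3 <- R3 - (2/3)*R1:  [     0     -5  -13/3   95/3 ]
R3 <- R3 - (-10/3)*R2:  [    0     0    29  -145 ]
Row echelon form:
[ 6   -3   2  |   -10 ]
[ 0  3/2  10  |   -53 ]
[ 0    0  29  |  -145 ]
Back-substitution:
u = (-145) / 29 = -5
t = (-53 - (10)*(-5)) / (3/2) = -2
s = (-10 - (-3)*(-2) - (2)*(-5)) / 6 = -1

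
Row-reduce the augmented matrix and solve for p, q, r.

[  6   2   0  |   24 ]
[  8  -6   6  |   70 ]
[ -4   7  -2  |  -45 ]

Forward elimination on [A|b]:
R2 <- R2 - (4/3)*R1:  [     0  -26/3      6     38 ]
R3 <- R3 - (-2/3)*R1:  [    0  25/3    -2   -29 ]
R3 <- R3 - (-25/26)*R2:  [     0      0  49/13  98/13 ]
Row echelon form:
[ 6      2      0  |     24 ]
[ 0  -26/3      6  |     38 ]
[ 0      0  49/13  |  98/13 ]
Back-substitution:
r = (98/13) / (49/13) = 2
q = (38 - (6)*(2)) / (-26/3) = -3
p = (24 - (2)*(-3)) / 6 = 5

(5, -3, 2)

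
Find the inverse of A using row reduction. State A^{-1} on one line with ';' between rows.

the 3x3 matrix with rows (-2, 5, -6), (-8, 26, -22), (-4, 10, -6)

inverse = [-8/9 5/12 -23/36; -5/9 1/6 -1/18; -1/3 0 1/6]

Gauss-Jordan on [A | I]:
R1 <- (1/-2)*R1:  [    1  -5/2     3  |  -1/2     0     0 ]
R2 <- R2 - (-8)*R1:  [  0   6   2  |  -4   1   0 ]
R3 <- R3 - (-4)*R1:  [  0   0   6  |  -2   0   1 ]
R2 <- (1/6)*R2:  [    0     1   1/3  |  -2/3   1/6     0 ]
R1 <- R1 - (-5/2)*R2:  [     1      0   23/6  |  -13/6   5/12      0 ]
R3 <- (1/6)*R3:  [    0     0     1  |  -1/3     0   1/6 ]
R1 <- R1 - (23/6)*R3:  [      1       0       0  |    -8/9    5/12  -23/36 ]
R2 <- R2 - (1/3)*R3:  [     0      1      0  |   -5/9    1/6  -1/18 ]
Right block of [I | A^{-1}] is the inverse:
[ -8/9  5/12  -23/36 ]
[ -5/9   1/6   -1/18 ]
[ -1/3     0     1/6 ]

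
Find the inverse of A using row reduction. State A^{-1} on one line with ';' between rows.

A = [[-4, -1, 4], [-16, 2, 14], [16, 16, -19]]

inverse = [131/12 -15/8 11/12; 10/3 -1/2 1/3; 12 -2 1]

Gauss-Jordan on [A | I]:
R1 <- (1/-4)*R1:  [    1   1/4    -1  |  -1/4     0     0 ]
R2 <- R2 - (-16)*R1:  [  0   6  -2  |  -4   1   0 ]
R3 <- R3 - (16)*R1:  [  0  12  -3  |   4   0   1 ]
R2 <- (1/6)*R2:  [    0     1  -1/3  |  -2/3   1/6     0 ]
R1 <- R1 - (1/4)*R2:  [      1       0  -11/12  |   -1/12   -1/24       0 ]
R3 <- R3 - (12)*R2:  [  0   0   1  |  12  -2   1 ]
R1 <- R1 - (-11/12)*R3:  [      1       0       0  |  131/12   -15/8   11/12 ]
R2 <- R2 - (-1/3)*R3:  [    0     1     0  |  10/3  -1/2   1/3 ]
Right block of [I | A^{-1}] is the inverse:
[ 131/12  -15/8  11/12 ]
[   10/3   -1/2    1/3 ]
[     12     -2      1 ]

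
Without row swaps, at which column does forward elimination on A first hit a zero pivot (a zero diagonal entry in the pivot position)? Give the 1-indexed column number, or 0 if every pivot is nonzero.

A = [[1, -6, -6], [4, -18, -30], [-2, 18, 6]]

first zero-pivot column = 3

Naive forward elimination:
R2 <- R2 - (4)*R1:  [  0   6  -6 ]
R3 <- R3 - (-2)*R1:  [  0   6  -6 ]
R3 <- R3 - (1)*R2:  [ 0  0  0 ]
Matrix at this point:
[ 1  -6  -6 ]
[ 0   6  -6 ]
[ 0   0   0 ]
Pivot entry (3,3) in the last row is zero and there are no rows below to swap with -> zero pivot in column 3 (A is singular).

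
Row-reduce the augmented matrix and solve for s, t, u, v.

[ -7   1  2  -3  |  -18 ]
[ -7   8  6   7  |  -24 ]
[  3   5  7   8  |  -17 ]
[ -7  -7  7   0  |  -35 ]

Forward elimination on [A|b]:
R2 <- R2 - (1)*R1:  [  0   7   4  10  -6 ]
R3 <- R3 - (-3/7)*R1:  [      0    38/7    55/7    47/7  -173/7 ]
R4 <- R4 - (1)*R1:  [   0   -8    5    3  -17 ]
R3 <- R3 - (38/49)*R2:  [       0        0   233/49   -51/49  -983/49 ]
R4 <- R4 - (-8/7)*R2:  [      0       0    67/7   101/7  -167/7 ]
R4 <- R4 - (469/233)*R3:  [        0         0         0  3850/233  3850/233 ]
Row echelon form:
[ -7  1       2        -3  |       -18 ]
[  0  7       4        10  |        -6 ]
[  0  0  233/49    -51/49  |   -983/49 ]
[  0  0       0  3850/233  |  3850/233 ]
Back-substitution:
v = (3850/233) / (3850/233) = 1
u = (-983/49 - (-51/49)*(1)) / (233/49) = -4
t = (-6 - (4)*(-4) - (10)*(1)) / 7 = 0
s = (-18 - (1)*(0) - (2)*(-4) - (-3)*(1)) / -7 = 1

(1, 0, -4, 1)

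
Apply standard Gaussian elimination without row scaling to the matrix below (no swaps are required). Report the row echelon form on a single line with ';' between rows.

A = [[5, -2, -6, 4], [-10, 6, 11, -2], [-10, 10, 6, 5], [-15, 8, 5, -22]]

Forward elimination:
R2 <- R2 - (-2)*R1:  [  0   2  -1   6 ]
R3 <- R3 - (-2)*R1:  [  0   6  -6  13 ]
R4 <- R4 - (-3)*R1:  [   0    2  -13  -10 ]
R3 <- R3 - (3)*R2:  [  0   0  -3  -5 ]
R4 <- R4 - (1)*R2:  [   0    0  -12  -16 ]
R4 <- R4 - (4)*R3:  [ 0  0  0  4 ]
Row echelon form:
[ 5  -2  -6   4 ]
[ 0   2  -1   6 ]
[ 0   0  -3  -5 ]
[ 0   0   0   4 ]

REF = [5 -2 -6 4; 0 2 -1 6; 0 0 -3 -5; 0 0 0 4]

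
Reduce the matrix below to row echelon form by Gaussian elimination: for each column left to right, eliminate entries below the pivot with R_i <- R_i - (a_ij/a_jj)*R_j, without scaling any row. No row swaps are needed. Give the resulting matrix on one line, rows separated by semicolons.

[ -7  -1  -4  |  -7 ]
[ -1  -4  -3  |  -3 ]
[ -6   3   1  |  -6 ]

REF = [-7 -1 -4 -7; 0 -27/7 -17/7 -2; 0 0 2 -2]

Forward elimination:
R2 <- R2 - (1/7)*R1:  [     0  -27/7  -17/7     -2 ]
R3 <- R3 - (6/7)*R1:  [    0  27/7  31/7     0 ]
R3 <- R3 - (-1)*R2:  [  0   0   2  -2 ]
Row echelon form:
[ -7     -1     -4  |  -7 ]
[  0  -27/7  -17/7  |  -2 ]
[  0      0      2  |  -2 ]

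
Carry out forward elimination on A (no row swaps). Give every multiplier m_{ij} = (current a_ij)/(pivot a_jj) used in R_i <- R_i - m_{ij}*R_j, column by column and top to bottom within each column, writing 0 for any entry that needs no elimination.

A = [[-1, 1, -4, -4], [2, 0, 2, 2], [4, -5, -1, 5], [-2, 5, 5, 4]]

Forward elimination:
R2 <- R2 - (-2)*R1:  [  0   2  -6  -6 ]
R3 <- R3 - (-4)*R1:  [   0   -1  -17  -11 ]
R4 <- R4 - (2)*R1:  [  0   3  13  12 ]
R3 <- R3 - (-1/2)*R2:  [   0    0  -20  -14 ]
R4 <- R4 - (3/2)*R2:  [  0   0  22  21 ]
R4 <- R4 - (-11/10)*R3:  [    0     0     0  28/5 ]
Multipliers (in order of application): m_{21} = -2, m_{31} = -4, m_{41} = 2, m_{32} = -1/2, m_{42} = 3/2, m_{43} = -11/10

multipliers: -2, -4, 2, -1/2, 3/2, -11/10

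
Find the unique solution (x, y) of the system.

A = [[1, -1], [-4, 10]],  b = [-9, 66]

Forward elimination on [A|b]:
R2 <- R2 - (-4)*R1:  [  0   6  30 ]
Row echelon form:
[ 1  -1  |  -9 ]
[ 0   6  |  30 ]
Back-substitution:
y = (30) / 6 = 5
x = (-9 - (-1)*(5)) / 1 = -4

(-4, 5)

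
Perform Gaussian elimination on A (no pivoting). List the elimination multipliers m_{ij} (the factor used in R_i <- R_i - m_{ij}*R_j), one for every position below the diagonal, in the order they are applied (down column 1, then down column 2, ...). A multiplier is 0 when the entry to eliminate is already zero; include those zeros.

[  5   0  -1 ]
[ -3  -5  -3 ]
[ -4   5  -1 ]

Forward elimination:
R2 <- R2 - (-3/5)*R1:  [     0     -5  -18/5 ]
R3 <- R3 - (-4/5)*R1:  [    0     5  -9/5 ]
R3 <- R3 - (-1)*R2:  [     0      0  -27/5 ]
Multipliers (in order of application): m_{21} = -3/5, m_{31} = -4/5, m_{32} = -1

multipliers: -3/5, -4/5, -1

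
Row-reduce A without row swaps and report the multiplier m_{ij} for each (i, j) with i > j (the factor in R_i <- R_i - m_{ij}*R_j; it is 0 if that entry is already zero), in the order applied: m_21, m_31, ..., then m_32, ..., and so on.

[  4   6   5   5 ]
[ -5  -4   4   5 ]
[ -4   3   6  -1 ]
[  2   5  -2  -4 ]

multipliers: -5/4, -1, 1/2, 18/7, 4/7, 29/43

Forward elimination:
R2 <- R2 - (-5/4)*R1:  [    0   7/2  41/4  45/4 ]
R3 <- R3 - (-1)*R1:  [  0   9  11   4 ]
R4 <- R4 - (1/2)*R1:  [     0      2   -9/2  -13/2 ]
R3 <- R3 - (18/7)*R2:  [       0        0  -215/14  -349/14 ]
R4 <- R4 - (4/7)*R2:  [       0        0  -145/14  -181/14 ]
R4 <- R4 - (29/43)*R3:  [      0       0       0  167/43 ]
Multipliers (in order of application): m_{21} = -5/4, m_{31} = -1, m_{41} = 1/2, m_{32} = 18/7, m_{42} = 4/7, m_{43} = 29/43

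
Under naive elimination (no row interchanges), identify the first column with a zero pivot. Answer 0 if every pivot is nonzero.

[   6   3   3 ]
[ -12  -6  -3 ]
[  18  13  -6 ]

Naive forward elimination:
R2 <- R2 - (-2)*R1:  [ 0  0  3 ]
R3 <- R3 - (3)*R1:  [   0    4  -15 ]
Matrix at this point:
[ 6  3    3 ]
[ 0  0    3 ]
[ 0  4  -15 ]
Pivot entry (2,2) is zero but row 3 has 4 in column 2 -> naive elimination stops; a row interchange (e.g. R2 <-> R3) would be required here.

first zero-pivot column = 2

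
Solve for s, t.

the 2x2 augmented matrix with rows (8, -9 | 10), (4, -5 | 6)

Forward elimination on [A|b]:
R2 <- R2 - (1/2)*R1:  [    0  -1/2     1 ]
Row echelon form:
[ 8    -9  |  10 ]
[ 0  -1/2  |   1 ]
Back-substitution:
t = (1) / (-1/2) = -2
s = (10 - (-9)*(-2)) / 8 = -1

(-1, -2)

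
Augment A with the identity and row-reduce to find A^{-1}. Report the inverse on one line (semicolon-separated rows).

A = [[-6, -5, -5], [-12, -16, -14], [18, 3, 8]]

Gauss-Jordan on [A | I]:
R1 <- (1/-6)*R1:  [    1   5/6   5/6  |  -1/6     0     0 ]
R2 <- R2 - (-12)*R1:  [  0  -6  -4  |  -2   1   0 ]
R3 <- R3 - (18)*R1:  [   0  -12   -7  |    3    0    1 ]
R2 <- (1/-6)*R2:  [    0     1   2/3  |   1/3  -1/6     0 ]
R1 <- R1 - (5/6)*R2:  [    1     0  5/18  |  -4/9  5/36     0 ]
R3 <- R3 - (-12)*R2:  [  0   0   1  |   7  -2   1 ]
R1 <- R1 - (5/18)*R3:  [      1       0       0  |  -43/18   25/36   -5/18 ]
R2 <- R2 - (2/3)*R3:  [     0      1      0  |  -13/3    7/6   -2/3 ]
Right block of [I | A^{-1}] is the inverse:
[ -43/18  25/36  -5/18 ]
[  -13/3    7/6   -2/3 ]
[      7     -2      1 ]

inverse = [-43/18 25/36 -5/18; -13/3 7/6 -2/3; 7 -2 1]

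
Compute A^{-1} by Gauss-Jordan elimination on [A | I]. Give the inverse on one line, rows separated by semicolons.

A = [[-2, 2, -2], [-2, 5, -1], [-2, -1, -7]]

Gauss-Jordan on [A | I]:
R1 <- (1/-2)*R1:  [    1    -1     1  |  -1/2     0     0 ]
R2 <- R2 - (-2)*R1:  [  0   3   1  |  -1   1   0 ]
R3 <- R3 - (-2)*R1:  [  0  -3  -5  |  -1   0   1 ]
R2 <- (1/3)*R2:  [    0     1   1/3  |  -1/3   1/3     0 ]
R1 <- R1 - (-1)*R2:  [    1     0   4/3  |  -5/6   1/3     0 ]
R3 <- R3 - (-3)*R2:  [  0   0  -4  |  -2   1   1 ]
R3 <- (1/-4)*R3:  [    0     0     1  |   1/2  -1/4  -1/4 ]
R1 <- R1 - (4/3)*R3:  [    1     0     0  |  -3/2   2/3   1/3 ]
R2 <- R2 - (1/3)*R3:  [    0     1     0  |  -1/2  5/12  1/12 ]
Right block of [I | A^{-1}] is the inverse:
[ -3/2   2/3   1/3 ]
[ -1/2  5/12  1/12 ]
[  1/2  -1/4  -1/4 ]

inverse = [-3/2 2/3 1/3; -1/2 5/12 1/12; 1/2 -1/4 -1/4]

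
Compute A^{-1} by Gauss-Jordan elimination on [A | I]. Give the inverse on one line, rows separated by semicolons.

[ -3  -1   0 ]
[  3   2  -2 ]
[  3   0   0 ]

Gauss-Jordan on [A | I]:
R1 <- (1/-3)*R1:  [    1   1/3     0  |  -1/3     0     0 ]
R2 <- R2 - (3)*R1:  [  0   1  -2  |   1   1   0 ]
R3 <- R3 - (3)*R1:  [  0  -1   0  |   1   0   1 ]
R1 <- R1 - (1/3)*R2:  [    1     0   2/3  |  -2/3  -1/3     0 ]
R3 <- R3 - (-1)*R2:  [  0   0  -2  |   2   1   1 ]
R3 <- (1/-2)*R3:  [    0     0     1  |    -1  -1/2  -1/2 ]
R1 <- R1 - (2/3)*R3:  [   1    0    0  |    0    0  1/3 ]
R2 <- R2 - (-2)*R3:  [  0   1   0  |  -1   0  -1 ]
Right block of [I | A^{-1}] is the inverse:
[  0     0   1/3 ]
[ -1     0    -1 ]
[ -1  -1/2  -1/2 ]

inverse = [0 0 1/3; -1 0 -1; -1 -1/2 -1/2]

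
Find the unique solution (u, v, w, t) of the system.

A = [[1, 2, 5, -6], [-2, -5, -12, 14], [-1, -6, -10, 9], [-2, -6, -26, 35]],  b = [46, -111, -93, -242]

(-3, 5, 3, -4)

Forward elimination on [A|b]:
R2 <- R2 - (-2)*R1:  [   0   -1   -2    2  -19 ]
R3 <- R3 - (-1)*R1:  [   0   -4   -5    3  -47 ]
R4 <- R4 - (-2)*R1:  [    0    -2   -16    23  -150 ]
R3 <- R3 - (4)*R2:  [  0   0   3  -5  29 ]
R4 <- R4 - (2)*R2:  [    0     0   -12    19  -112 ]
R4 <- R4 - (-4)*R3:  [  0   0   0  -1   4 ]
Row echelon form:
[ 1   2   5  -6  |   46 ]
[ 0  -1  -2   2  |  -19 ]
[ 0   0   3  -5  |   29 ]
[ 0   0   0  -1  |    4 ]
Back-substitution:
t = (4) / -1 = -4
w = (29 - (-5)*(-4)) / 3 = 3
v = (-19 - (-2)*(3) - (2)*(-4)) / -1 = 5
u = (46 - (2)*(5) - (5)*(3) - (-6)*(-4)) / 1 = -3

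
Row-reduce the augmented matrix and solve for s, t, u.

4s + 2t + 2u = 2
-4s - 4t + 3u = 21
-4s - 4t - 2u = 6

Forward elimination on [A|b]:
R2 <- R2 - (-1)*R1:  [  0  -2   5  23 ]
R3 <- R3 - (-1)*R1:  [  0  -2   0   8 ]
R3 <- R3 - (1)*R2:  [   0    0   -5  -15 ]
Row echelon form:
[ 4   2   2  |    2 ]
[ 0  -2   5  |   23 ]
[ 0   0  -5  |  -15 ]
Back-substitution:
u = (-15) / -5 = 3
t = (23 - (5)*(3)) / -2 = -4
s = (2 - (2)*(-4) - (2)*(3)) / 4 = 1

(1, -4, 3)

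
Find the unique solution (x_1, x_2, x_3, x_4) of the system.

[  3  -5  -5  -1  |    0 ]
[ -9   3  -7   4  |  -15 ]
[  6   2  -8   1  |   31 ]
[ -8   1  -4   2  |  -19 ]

(3, 3, -1, -1)

Forward elimination on [A|b]:
R2 <- R2 - (-3)*R1:  [   0  -12  -22    1  -15 ]
R3 <- R3 - (2)*R1:  [  0  12   2   3  31 ]
R4 <- R4 - (-8/3)*R1:  [     0  -37/3  -52/3   -2/3    -19 ]
R3 <- R3 - (-1)*R2:  [   0    0  -20    4   16 ]
R4 <- R4 - (37/36)*R2:  [      0       0   95/18  -61/36  -43/12 ]
R4 <- R4 - (-19/72)*R3:  [      0       0       0  -23/36   23/36 ]
Row echelon form:
[ 3   -5   -5      -1  |      0 ]
[ 0  -12  -22       1  |    -15 ]
[ 0    0  -20       4  |     16 ]
[ 0    0    0  -23/36  |  23/36 ]
Back-substitution:
x_4 = (23/36) / (-23/36) = -1
x_3 = (16 - (4)*(-1)) / -20 = -1
x_2 = (-15 - (-22)*(-1) - (1)*(-1)) / -12 = 3
x_1 = (0 - (-5)*(3) - (-5)*(-1) - (-1)*(-1)) / 3 = 3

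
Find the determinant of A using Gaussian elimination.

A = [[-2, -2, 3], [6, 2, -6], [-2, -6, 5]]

det(A) = -8

Forward elimination:
R2 <- R2 - (-3)*R1:  [  0  -4   3 ]
R3 <- R3 - (1)*R1:  [  0  -4   2 ]
R3 <- R3 - (1)*R2:  [  0   0  -1 ]
Upper-triangular form:
[ -2  -2   3 ]
[  0  -4   3 ]
[  0   0  -1 ]
det(A) = (-1)^0 * (-2) * (-4) * (-1) = -8  (0 row swaps -> sign +1)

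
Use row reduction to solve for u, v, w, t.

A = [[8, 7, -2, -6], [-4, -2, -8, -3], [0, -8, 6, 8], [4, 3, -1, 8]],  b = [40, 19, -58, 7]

Forward elimination on [A|b]:
R2 <- R2 - (-1/2)*R1:  [   0  3/2   -9   -6   39 ]
R4 <- R4 - (1/2)*R1:  [    0  -1/2     0    11   -13 ]
R3 <- R3 - (-16/3)*R2:  [   0    0  -42  -24  150 ]
R4 <- R4 - (-1/3)*R2:  [  0   0  -3   9   0 ]
R4 <- R4 - (1/14)*R3:  [     0      0      0   75/7  -75/7 ]
Row echelon form:
[ 8    7   -2    -6  |     40 ]
[ 0  3/2   -9    -6  |     39 ]
[ 0    0  -42   -24  |    150 ]
[ 0    0    0  75/7  |  -75/7 ]
Back-substitution:
t = (-75/7) / (75/7) = -1
w = (150 - (-24)*(-1)) / -42 = -3
v = (39 - (-9)*(-3) - (-6)*(-1)) / (3/2) = 4
u = (40 - (7)*(4) - (-2)*(-3) - (-6)*(-1)) / 8 = 0

(0, 4, -3, -1)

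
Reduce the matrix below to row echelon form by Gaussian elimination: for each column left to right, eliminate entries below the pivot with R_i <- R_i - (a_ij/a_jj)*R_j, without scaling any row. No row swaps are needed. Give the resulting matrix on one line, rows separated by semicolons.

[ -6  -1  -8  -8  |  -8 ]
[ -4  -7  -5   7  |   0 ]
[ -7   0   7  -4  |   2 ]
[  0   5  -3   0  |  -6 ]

REF = [-6 -1 -8 -8 -8; 0 -19/3 1/3 37/3 16/3; 0 0 623/38 289/38 234/19; 0 0 0 6857/623 166/623]

Forward elimination:
R2 <- R2 - (2/3)*R1:  [     0  -19/3    1/3   37/3   16/3 ]
R3 <- R3 - (7/6)*R1:  [    0   7/6  49/3  16/3  34/3 ]
R3 <- R3 - (-7/38)*R2:  [      0       0  623/38  289/38  234/19 ]
R4 <- R4 - (-15/19)*R2:  [      0       0  -52/19  185/19  -34/19 ]
R4 <- R4 - (-104/623)*R3:  [        0         0         0  6857/623   166/623 ]
Row echelon form:
[ -6     -1      -8        -8  |       -8 ]
[  0  -19/3     1/3      37/3  |     16/3 ]
[  0      0  623/38    289/38  |   234/19 ]
[  0      0       0  6857/623  |  166/623 ]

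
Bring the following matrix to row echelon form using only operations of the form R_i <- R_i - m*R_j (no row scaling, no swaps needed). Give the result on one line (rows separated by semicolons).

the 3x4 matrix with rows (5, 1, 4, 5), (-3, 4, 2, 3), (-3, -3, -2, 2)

REF = [5 1 4 5; 0 23/5 22/5 6; 0 0 62/23 187/23]

Forward elimination:
R2 <- R2 - (-3/5)*R1:  [    0  23/5  22/5     6 ]
R3 <- R3 - (-3/5)*R1:  [     0  -12/5    2/5      5 ]
R3 <- R3 - (-12/23)*R2:  [      0       0   62/23  187/23 ]
Row echelon form:
[ 5     1      4       5 ]
[ 0  23/5   22/5       6 ]
[ 0     0  62/23  187/23 ]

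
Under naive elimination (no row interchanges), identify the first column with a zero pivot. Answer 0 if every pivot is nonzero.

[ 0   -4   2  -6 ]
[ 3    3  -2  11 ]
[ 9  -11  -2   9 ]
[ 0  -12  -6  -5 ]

first zero-pivot column = 1

Naive forward elimination:
Pivot entry (1,1) is zero but row 2 has 3 in column 1 -> naive elimination stops; a row interchange (e.g. R1 <-> R2) would be required here.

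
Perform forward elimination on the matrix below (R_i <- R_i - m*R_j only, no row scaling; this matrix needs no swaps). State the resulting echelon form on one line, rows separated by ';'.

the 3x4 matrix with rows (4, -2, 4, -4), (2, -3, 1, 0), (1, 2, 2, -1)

Forward elimination:
R2 <- R2 - (1/2)*R1:  [  0  -2  -1   2 ]
R3 <- R3 - (1/4)*R1:  [   0  5/2    1    0 ]
R3 <- R3 - (-5/4)*R2:  [    0     0  -1/4   5/2 ]
Row echelon form:
[ 4  -2     4   -4 ]
[ 0  -2    -1    2 ]
[ 0   0  -1/4  5/2 ]

REF = [4 -2 4 -4; 0 -2 -1 2; 0 0 -1/4 5/2]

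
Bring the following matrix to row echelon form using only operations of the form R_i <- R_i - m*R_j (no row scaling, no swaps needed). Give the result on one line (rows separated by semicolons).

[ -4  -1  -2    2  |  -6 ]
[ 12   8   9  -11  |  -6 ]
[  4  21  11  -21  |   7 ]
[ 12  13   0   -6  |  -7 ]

Forward elimination:
R2 <- R2 - (-3)*R1:  [   0    5    3   -5  -24 ]
R3 <- R3 - (-1)*R1:  [   0   20    9  -19    1 ]
R4 <- R4 - (-3)*R1:  [   0   10   -6    0  -25 ]
R3 <- R3 - (4)*R2:  [  0   0  -3   1  97 ]
R4 <- R4 - (2)*R2:  [   0    0  -12   10   23 ]
R4 <- R4 - (4)*R3:  [    0     0     0     6  -365 ]
Row echelon form:
[ -4  -1  -2   2  |    -6 ]
[  0   5   3  -5  |   -24 ]
[  0   0  -3   1  |    97 ]
[  0   0   0   6  |  -365 ]

REF = [-4 -1 -2 2 -6; 0 5 3 -5 -24; 0 0 -3 1 97; 0 0 0 6 -365]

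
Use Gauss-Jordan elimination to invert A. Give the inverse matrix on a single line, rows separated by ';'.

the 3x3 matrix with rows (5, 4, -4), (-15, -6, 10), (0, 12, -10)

inverse = [1/3 2/45 -4/45; 5/6 5/18 -1/18; 1 1/3 -1/6]

Gauss-Jordan on [A | I]:
R1 <- (1/5)*R1:  [    1   4/5  -4/5  |   1/5     0     0 ]
R2 <- R2 - (-15)*R1:  [  0   6  -2  |   3   1   0 ]
R2 <- (1/6)*R2:  [    0     1  -1/3  |   1/2   1/6     0 ]
R1 <- R1 - (4/5)*R2:  [     1      0  -8/15  |   -1/5  -2/15      0 ]
R3 <- R3 - (12)*R2:  [  0   0  -6  |  -6  -2   1 ]
R3 <- (1/-6)*R3:  [    0     0     1  |     1   1/3  -1/6 ]
R1 <- R1 - (-8/15)*R3:  [     1      0      0  |    1/3   2/45  -4/45 ]
R2 <- R2 - (-1/3)*R3:  [     0      1      0  |    5/6   5/18  -1/18 ]
Right block of [I | A^{-1}] is the inverse:
[ 1/3  2/45  -4/45 ]
[ 5/6  5/18  -1/18 ]
[   1   1/3   -1/6 ]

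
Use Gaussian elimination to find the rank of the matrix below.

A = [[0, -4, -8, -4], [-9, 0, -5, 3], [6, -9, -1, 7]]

rank(A) = 3

Row reduction:
R1 <-> R2   (pivot in column 1 was zero)
[ -9   0  -5   3 ]
[  0  -4  -8  -4 ]
[  6  -9  -1   7 ]
R3 <- R3 - (-2/3)*R1:  [     0     -9  -13/3      9 ]
R3 <- R3 - (9/4)*R2:  [    0     0  41/3    18 ]
Row echelon form:
[ -9   0    -5   3 ]
[  0  -4    -8  -4 ]
[  0   0  41/3  18 ]
Nonzero rows / pivot columns: 3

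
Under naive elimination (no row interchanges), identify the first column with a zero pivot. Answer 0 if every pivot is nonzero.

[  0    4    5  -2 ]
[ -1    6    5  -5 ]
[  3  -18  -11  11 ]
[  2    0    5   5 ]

Naive forward elimination:
Pivot entry (1,1) is zero but row 2 has -1 in column 1 -> naive elimination stops; a row interchange (e.g. R1 <-> R2) would be required here.

first zero-pivot column = 1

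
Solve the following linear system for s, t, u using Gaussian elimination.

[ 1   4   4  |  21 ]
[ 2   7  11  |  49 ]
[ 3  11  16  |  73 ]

Forward elimination on [A|b]:
R2 <- R2 - (2)*R1:  [  0  -1   3   7 ]
R3 <- R3 - (3)*R1:  [  0  -1   4  10 ]
R3 <- R3 - (1)*R2:  [ 0  0  1  3 ]
Row echelon form:
[ 1   4  4  |  21 ]
[ 0  -1  3  |   7 ]
[ 0   0  1  |   3 ]
Back-substitution:
u = (3) / 1 = 3
t = (7 - (3)*(3)) / -1 = 2
s = (21 - (4)*(2) - (4)*(3)) / 1 = 1

(1, 2, 3)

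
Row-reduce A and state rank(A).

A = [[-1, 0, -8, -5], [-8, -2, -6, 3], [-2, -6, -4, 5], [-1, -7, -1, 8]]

Row reduction:
R2 <- R2 - (8)*R1:  [  0  -2  58  43 ]
R3 <- R3 - (2)*R1:  [  0  -6  12  15 ]
R4 <- R4 - (1)*R1:  [  0  -7   7  13 ]
R3 <- R3 - (3)*R2:  [    0     0  -162  -114 ]
R4 <- R4 - (7/2)*R2:  [      0       0    -196  -275/2 ]
R4 <- R4 - (98/81)*R3:  [     0      0      0  23/54 ]
Row echelon form:
[ -1   0    -8     -5 ]
[  0  -2    58     43 ]
[  0   0  -162   -114 ]
[  0   0     0  23/54 ]
Nonzero rows / pivot columns: 4

rank(A) = 4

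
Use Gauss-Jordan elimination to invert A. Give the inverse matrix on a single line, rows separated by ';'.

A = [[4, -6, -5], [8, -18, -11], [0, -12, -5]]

inverse = [-7/12 5/12 -1/3; 5/9 -5/18 1/18; -4/3 2/3 -1/3]

Gauss-Jordan on [A | I]:
R1 <- (1/4)*R1:  [    1  -3/2  -5/4  |   1/4     0     0 ]
R2 <- R2 - (8)*R1:  [  0  -6  -1  |  -2   1   0 ]
R2 <- (1/-6)*R2:  [    0     1   1/6  |   1/3  -1/6     0 ]
R1 <- R1 - (-3/2)*R2:  [    1     0    -1  |   3/4  -1/4     0 ]
R3 <- R3 - (-12)*R2:  [  0   0  -3  |   4  -2   1 ]
R3 <- (1/-3)*R3:  [    0     0     1  |  -4/3   2/3  -1/3 ]
R1 <- R1 - (-1)*R3:  [     1      0      0  |  -7/12   5/12   -1/3 ]
R2 <- R2 - (1/6)*R3:  [     0      1      0  |    5/9  -5/18   1/18 ]
Right block of [I | A^{-1}] is the inverse:
[ -7/12   5/12  -1/3 ]
[   5/9  -5/18  1/18 ]
[  -4/3    2/3  -1/3 ]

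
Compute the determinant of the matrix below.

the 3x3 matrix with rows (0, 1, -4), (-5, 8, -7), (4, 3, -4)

Forward elimination:
R1 <-> R2   (pivot in column 1 was zero)
[ -5  8  -7 ]
[  0  1  -4 ]
[  4  3  -4 ]
R3 <- R3 - (-4/5)*R1:  [     0   47/5  -48/5 ]
R3 <- R3 - (47/5)*R2:  [  0   0  28 ]
Upper-triangular form:
[ -5  8  -7 ]
[  0  1  -4 ]
[  0  0  28 ]
det(A) = (-1)^1 * (-5) * (1) * (28) = 140  (1 row swap -> sign -1)

det(A) = 140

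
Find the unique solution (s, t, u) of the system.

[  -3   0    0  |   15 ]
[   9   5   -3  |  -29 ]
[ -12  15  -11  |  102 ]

(-5, 5, 3)

Forward elimination on [A|b]:
R2 <- R2 - (-3)*R1:  [  0   5  -3  16 ]
R3 <- R3 - (4)*R1:  [   0   15  -11   42 ]
R3 <- R3 - (3)*R2:  [  0   0  -2  -6 ]
Row echelon form:
[ -3  0   0  |  15 ]
[  0  5  -3  |  16 ]
[  0  0  -2  |  -6 ]
Back-substitution:
u = (-6) / -2 = 3
t = (16 - (-3)*(3)) / 5 = 5
s = (15) / -3 = -5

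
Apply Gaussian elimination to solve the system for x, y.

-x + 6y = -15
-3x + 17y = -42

(-3, -3)

Forward elimination on [A|b]:
R2 <- R2 - (3)*R1:  [  0  -1   3 ]
Row echelon form:
[ -1   6  |  -15 ]
[  0  -1  |    3 ]
Back-substitution:
y = (3) / -1 = -3
x = (-15 - (6)*(-3)) / -1 = -3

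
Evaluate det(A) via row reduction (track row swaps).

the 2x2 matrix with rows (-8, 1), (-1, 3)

Forward elimination:
R2 <- R2 - (1/8)*R1:  [    0  23/8 ]
Upper-triangular form:
[ -8     1 ]
[  0  23/8 ]
det(A) = (-1)^0 * (-8) * (23/8) = -23  (0 row swaps -> sign +1)

det(A) = -23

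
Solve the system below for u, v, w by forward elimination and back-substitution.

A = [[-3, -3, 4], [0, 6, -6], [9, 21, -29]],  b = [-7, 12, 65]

(-1, -2, -4)

Forward elimination on [A|b]:
R3 <- R3 - (-3)*R1:  [   0   12  -17   44 ]
R3 <- R3 - (2)*R2:  [  0   0  -5  20 ]
Row echelon form:
[ -3  -3   4  |  -7 ]
[  0   6  -6  |  12 ]
[  0   0  -5  |  20 ]
Back-substitution:
w = (20) / -5 = -4
v = (12 - (-6)*(-4)) / 6 = -2
u = (-7 - (-3)*(-2) - (4)*(-4)) / -3 = -1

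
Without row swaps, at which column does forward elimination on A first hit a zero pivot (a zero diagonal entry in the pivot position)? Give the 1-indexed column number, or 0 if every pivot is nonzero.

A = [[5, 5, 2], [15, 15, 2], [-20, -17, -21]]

Naive forward elimination:
R2 <- R2 - (3)*R1:  [  0   0  -4 ]
R3 <- R3 - (-4)*R1:  [   0    3  -13 ]
Matrix at this point:
[ 5  5    2 ]
[ 0  0   -4 ]
[ 0  3  -13 ]
Pivot entry (2,2) is zero but row 3 has 3 in column 2 -> naive elimination stops; a row interchange (e.g. R2 <-> R3) would be required here.

first zero-pivot column = 2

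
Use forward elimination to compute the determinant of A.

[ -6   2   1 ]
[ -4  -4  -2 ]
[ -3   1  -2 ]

Forward elimination:
R2 <- R2 - (2/3)*R1:  [     0  -16/3   -8/3 ]
R3 <- R3 - (1/2)*R1:  [    0     0  -5/2 ]
Upper-triangular form:
[ -6      2     1 ]
[  0  -16/3  -8/3 ]
[  0      0  -5/2 ]
det(A) = (-1)^0 * (-6) * (-16/3) * (-5/2) = -80  (0 row swaps -> sign +1)

det(A) = -80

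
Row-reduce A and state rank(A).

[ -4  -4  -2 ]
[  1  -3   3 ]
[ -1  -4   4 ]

Row reduction:
R2 <- R2 - (-1/4)*R1:  [   0   -4  5/2 ]
R3 <- R3 - (1/4)*R1:  [   0   -3  9/2 ]
R3 <- R3 - (3/4)*R2:  [    0     0  21/8 ]
Row echelon form:
[ -4  -4    -2 ]
[  0  -4   5/2 ]
[  0   0  21/8 ]
Nonzero rows / pivot columns: 3

rank(A) = 3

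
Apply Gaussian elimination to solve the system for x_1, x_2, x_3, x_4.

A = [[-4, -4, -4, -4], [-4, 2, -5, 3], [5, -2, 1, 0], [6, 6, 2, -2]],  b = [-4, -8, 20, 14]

Forward elimination on [A|b]:
R2 <- R2 - (1)*R1:  [  0   6  -1   7  -4 ]
R3 <- R3 - (-5/4)*R1:  [  0  -7  -4  -5  15 ]
R4 <- R4 - (-3/2)*R1:  [  0   0  -4  -8   8 ]
R3 <- R3 - (-7/6)*R2:  [     0      0  -31/6   19/6   31/3 ]
R4 <- R4 - (24/31)*R3:  [       0        0        0  -324/31        0 ]
Row echelon form:
[ -4  -4     -4       -4  |    -4 ]
[  0   6     -1        7  |    -4 ]
[  0   0  -31/6     19/6  |  31/3 ]
[  0   0      0  -324/31  |     0 ]
Back-substitution:
x_4 = (0) / (-324/31) = 0
x_3 = (31/3 - (19/6)*(0)) / (-31/6) = -2
x_2 = (-4 - (-1)*(-2) - (7)*(0)) / 6 = -1
x_1 = (-4 - (-4)*(-1) - (-4)*(-2) - (-4)*(0)) / -4 = 4

(4, -1, -2, 0)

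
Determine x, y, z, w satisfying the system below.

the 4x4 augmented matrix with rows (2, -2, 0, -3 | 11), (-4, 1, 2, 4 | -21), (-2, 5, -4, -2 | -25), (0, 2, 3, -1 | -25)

Forward elimination on [A|b]:
R2 <- R2 - (-2)*R1:  [  0  -3   2  -2   1 ]
R3 <- R3 - (-1)*R1:  [   0    3   -4   -5  -14 ]
R3 <- R3 - (-1)*R2:  [   0    0   -2   -7  -13 ]
R4 <- R4 - (-2/3)*R2:  [     0      0   13/3   -7/3  -73/3 ]
R4 <- R4 - (-13/6)*R3:  [      0       0       0   -35/2  -105/2 ]
Row echelon form:
[ 2  -2   0     -3  |      11 ]
[ 0  -3   2     -2  |       1 ]
[ 0   0  -2     -7  |     -13 ]
[ 0   0   0  -35/2  |  -105/2 ]
Back-substitution:
w = (-105/2) / (-35/2) = 3
z = (-13 - (-7)*(3)) / -2 = -4
y = (1 - (2)*(-4) - (-2)*(3)) / -3 = -5
x = (11 - (-2)*(-5) - (-3)*(3)) / 2 = 5

(5, -5, -4, 3)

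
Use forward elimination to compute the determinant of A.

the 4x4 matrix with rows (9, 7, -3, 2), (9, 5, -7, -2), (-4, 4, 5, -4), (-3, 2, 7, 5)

Forward elimination:
R2 <- R2 - (1)*R1:  [  0  -2  -4  -4 ]
R3 <- R3 - (-4/9)*R1:  [     0   64/9   11/3  -28/9 ]
R4 <- R4 - (-1/3)*R1:  [    0  13/3     6  17/3 ]
R3 <- R3 - (-32/9)*R2:  [     0      0  -95/9  -52/3 ]
R4 <- R4 - (-13/6)*R2:  [    0     0  -8/3    -3 ]
R4 <- R4 - (24/95)*R3:  [      0       0       0  131/95 ]
Upper-triangular form:
[ 9   7     -3       2 ]
[ 0  -2     -4      -4 ]
[ 0   0  -95/9   -52/3 ]
[ 0   0      0  131/95 ]
det(A) = (-1)^0 * (9) * (-2) * (-95/9) * (131/95) = 262  (0 row swaps -> sign +1)

det(A) = 262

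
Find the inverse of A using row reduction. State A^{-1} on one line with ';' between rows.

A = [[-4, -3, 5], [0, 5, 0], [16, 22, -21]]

Gauss-Jordan on [A | I]:
R1 <- (1/-4)*R1:  [    1   3/4  -5/4  |  -1/4     0     0 ]
R3 <- R3 - (16)*R1:  [  0  10  -1  |   4   0   1 ]
R2 <- (1/5)*R2:  [   0    1    0  |    0  1/5    0 ]
R1 <- R1 - (3/4)*R2:  [     1      0   -5/4  |   -1/4  -3/20      0 ]
R3 <- R3 - (10)*R2:  [  0   0  -1  |   4  -2   1 ]
R3 <- (1/-1)*R3:  [  0   0   1  |  -4   2  -1 ]
R1 <- R1 - (-5/4)*R3:  [     1      0      0  |  -21/4  47/20   -5/4 ]
Right block of [I | A^{-1}] is the inverse:
[ -21/4  47/20  -5/4 ]
[     0    1/5     0 ]
[    -4      2    -1 ]

inverse = [-21/4 47/20 -5/4; 0 1/5 0; -4 2 -1]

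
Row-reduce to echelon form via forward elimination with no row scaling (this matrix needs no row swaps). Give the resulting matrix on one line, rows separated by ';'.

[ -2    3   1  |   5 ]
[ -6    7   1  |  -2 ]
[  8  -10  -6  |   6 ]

Forward elimination:
R2 <- R2 - (3)*R1:  [   0   -2   -2  -17 ]
R3 <- R3 - (-4)*R1:  [  0   2  -2  26 ]
R3 <- R3 - (-1)*R2:  [  0   0  -4   9 ]
Row echelon form:
[ -2   3   1  |    5 ]
[  0  -2  -2  |  -17 ]
[  0   0  -4  |    9 ]

REF = [-2 3 1 5; 0 -2 -2 -17; 0 0 -4 9]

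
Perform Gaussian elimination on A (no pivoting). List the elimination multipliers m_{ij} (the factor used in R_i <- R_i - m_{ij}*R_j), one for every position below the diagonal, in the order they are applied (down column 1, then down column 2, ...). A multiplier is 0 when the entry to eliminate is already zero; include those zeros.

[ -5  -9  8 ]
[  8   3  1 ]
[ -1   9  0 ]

Forward elimination:
R2 <- R2 - (-8/5)*R1:  [     0  -57/5   69/5 ]
R3 <- R3 - (1/5)*R1:  [    0  54/5  -8/5 ]
R3 <- R3 - (-18/19)*R2:  [      0       0  218/19 ]
Multipliers (in order of application): m_{21} = -8/5, m_{31} = 1/5, m_{32} = -18/19

multipliers: -8/5, 1/5, -18/19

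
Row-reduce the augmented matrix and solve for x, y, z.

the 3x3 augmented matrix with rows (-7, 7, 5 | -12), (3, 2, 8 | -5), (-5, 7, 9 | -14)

(1, 0, -1)

Forward elimination on [A|b]:
R2 <- R2 - (-3/7)*R1:  [     0      5   71/7  -71/7 ]
R3 <- R3 - (5/7)*R1:  [     0      2   38/7  -38/7 ]
R3 <- R3 - (2/5)*R2:  [      0       0   48/35  -48/35 ]
Row echelon form:
[ -7  7      5  |     -12 ]
[  0  5   71/7  |   -71/7 ]
[  0  0  48/35  |  -48/35 ]
Back-substitution:
z = (-48/35) / (48/35) = -1
y = (-71/7 - (71/7)*(-1)) / 5 = 0
x = (-12 - (7)*(0) - (5)*(-1)) / -7 = 1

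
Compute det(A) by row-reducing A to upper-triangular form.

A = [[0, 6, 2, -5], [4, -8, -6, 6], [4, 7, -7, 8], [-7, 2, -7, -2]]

det(A) = -4914

Forward elimination:
R1 <-> R2   (pivot in column 1 was zero)
[  4  -8  -6   6 ]
[  0   6   2  -5 ]
[  4   7  -7   8 ]
[ -7   2  -7  -2 ]
R3 <- R3 - (1)*R1:  [  0  15  -1   2 ]
R4 <- R4 - (-7/4)*R1:  [     0    -12  -35/2   17/2 ]
R3 <- R3 - (5/2)*R2:  [    0     0    -6  29/2 ]
R4 <- R4 - (-2)*R2:  [     0      0  -27/2   -3/2 ]
R4 <- R4 - (9/4)*R3:  [      0       0       0  -273/8 ]
Upper-triangular form:
[ 4  -8  -6       6 ]
[ 0   6   2      -5 ]
[ 0   0  -6    29/2 ]
[ 0   0   0  -273/8 ]
det(A) = (-1)^1 * (4) * (6) * (-6) * (-273/8) = -4914  (1 row swap -> sign -1)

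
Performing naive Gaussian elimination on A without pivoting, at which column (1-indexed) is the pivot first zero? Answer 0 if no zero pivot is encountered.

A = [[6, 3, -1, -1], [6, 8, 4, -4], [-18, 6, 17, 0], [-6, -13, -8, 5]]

first zero-pivot column = 0

Naive forward elimination:
R2 <- R2 - (1)*R1:  [  0   5   5  -3 ]
R3 <- R3 - (-3)*R1:  [  0  15  14  -3 ]
R4 <- R4 - (-1)*R1:  [   0  -10   -9    4 ]
R3 <- R3 - (3)*R2:  [  0   0  -1   6 ]
R4 <- R4 - (-2)*R2:  [  0   0   1  -2 ]
R4 <- R4 - (-1)*R3:  [ 0  0  0  4 ]
All pivots nonzero; naive elimination completes without hitting a zero pivot.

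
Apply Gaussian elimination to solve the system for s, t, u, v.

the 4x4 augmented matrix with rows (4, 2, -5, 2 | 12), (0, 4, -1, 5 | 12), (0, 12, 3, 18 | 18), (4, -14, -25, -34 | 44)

(-1, 5, -2, -2)

Forward elimination on [A|b]:
R4 <- R4 - (1)*R1:  [   0  -16  -20  -36   32 ]
R3 <- R3 - (3)*R2:  [   0    0    6    3  -18 ]
R4 <- R4 - (-4)*R2:  [   0    0  -24  -16   80 ]
R4 <- R4 - (-4)*R3:  [  0   0   0  -4   8 ]
Row echelon form:
[ 4  2  -5   2  |   12 ]
[ 0  4  -1   5  |   12 ]
[ 0  0   6   3  |  -18 ]
[ 0  0   0  -4  |    8 ]
Back-substitution:
v = (8) / -4 = -2
u = (-18 - (3)*(-2)) / 6 = -2
t = (12 - (-1)*(-2) - (5)*(-2)) / 4 = 5
s = (12 - (2)*(5) - (-5)*(-2) - (2)*(-2)) / 4 = -1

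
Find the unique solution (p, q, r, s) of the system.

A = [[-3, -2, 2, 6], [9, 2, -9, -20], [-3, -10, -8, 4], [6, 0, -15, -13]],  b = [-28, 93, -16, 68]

(-2, 1, -1, -5)

Forward elimination on [A|b]:
R2 <- R2 - (-3)*R1:  [  0  -4  -3  -2   9 ]
R3 <- R3 - (1)*R1:  [   0   -8  -10   -2   12 ]
R4 <- R4 - (-2)*R1:  [   0   -4  -11   -1   12 ]
R3 <- R3 - (2)*R2:  [  0   0  -4   2  -6 ]
R4 <- R4 - (1)*R2:  [  0   0  -8   1   3 ]
R4 <- R4 - (2)*R3:  [  0   0   0  -3  15 ]
Row echelon form:
[ -3  -2   2   6  |  -28 ]
[  0  -4  -3  -2  |    9 ]
[  0   0  -4   2  |   -6 ]
[  0   0   0  -3  |   15 ]
Back-substitution:
s = (15) / -3 = -5
r = (-6 - (2)*(-5)) / -4 = -1
q = (9 - (-3)*(-1) - (-2)*(-5)) / -4 = 1
p = (-28 - (-2)*(1) - (2)*(-1) - (6)*(-5)) / -3 = -2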